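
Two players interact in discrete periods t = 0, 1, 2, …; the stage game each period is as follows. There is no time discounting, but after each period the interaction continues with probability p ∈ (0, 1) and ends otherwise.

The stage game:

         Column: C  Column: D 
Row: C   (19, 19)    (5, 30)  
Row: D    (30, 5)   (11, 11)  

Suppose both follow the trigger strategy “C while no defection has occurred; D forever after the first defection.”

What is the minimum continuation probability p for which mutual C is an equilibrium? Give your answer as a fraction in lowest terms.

11/19

Expected cooperation value is 19 + p·19 + p²·19 + … = 19/(1−p); deviation gives 30 + p·11/(1−p).
19 ≥ 30(1−p) + 11p ⇒ 19p ≥ 11 ⇒ p ≥ 11/19.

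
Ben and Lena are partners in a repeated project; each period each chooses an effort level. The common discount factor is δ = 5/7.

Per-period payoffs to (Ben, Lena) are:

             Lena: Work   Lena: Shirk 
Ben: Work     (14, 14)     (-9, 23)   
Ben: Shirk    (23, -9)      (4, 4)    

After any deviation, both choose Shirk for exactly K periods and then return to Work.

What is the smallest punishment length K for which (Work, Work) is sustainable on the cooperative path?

2

IC: δ(1−δ^K)/(1−δ) ≥ (23−14)/(14−4) = 9/10.
With δ = 5/7: need 1 − δ^K ≥ 9/10·(1−5/7)/(5/7), i.e. δ^K ≤ 0.6400.
Since (5/7)^1 = 0.7143 and (5/7)^2 = 0.5102, the smallest such K is 2.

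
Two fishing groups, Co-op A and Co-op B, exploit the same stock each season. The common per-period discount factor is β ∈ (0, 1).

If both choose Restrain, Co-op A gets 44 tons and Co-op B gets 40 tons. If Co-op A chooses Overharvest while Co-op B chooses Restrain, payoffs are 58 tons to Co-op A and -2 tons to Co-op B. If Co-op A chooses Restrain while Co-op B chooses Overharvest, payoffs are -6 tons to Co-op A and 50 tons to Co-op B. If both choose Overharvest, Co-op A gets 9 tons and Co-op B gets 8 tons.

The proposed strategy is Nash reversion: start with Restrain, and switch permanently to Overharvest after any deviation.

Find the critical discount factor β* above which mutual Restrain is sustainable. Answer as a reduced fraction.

Co-op A: cooperation gives 44 each period; deviation gives 58 once then 9 forever.
  44/(1−β) ≥ 58 + 9β/(1−β) ⇒ β ≥ 14/49 = 2/7.
Co-op B: cooperation gives 40 each period; deviation gives 50 once then 8 forever.
  β ≥ 10/42 = 5/21.
Both must hold, so the binding constraint is Co-op A's: β ≥ 2/7.

2/7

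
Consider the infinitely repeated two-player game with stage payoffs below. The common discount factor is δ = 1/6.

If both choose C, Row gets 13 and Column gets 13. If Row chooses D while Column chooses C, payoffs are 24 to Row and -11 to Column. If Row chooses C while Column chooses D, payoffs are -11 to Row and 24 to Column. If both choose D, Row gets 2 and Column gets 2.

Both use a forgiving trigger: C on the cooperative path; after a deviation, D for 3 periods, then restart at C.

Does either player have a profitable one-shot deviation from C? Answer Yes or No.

A one-shot deviation gives 24 now, then 2 for 3 periods, then back to 13.
Gain from deviating: (24−13) today; loss: (13−2) in each of the next 3 periods.
No-deviation condition: (13−2)(δ+…+δ^3) ≥ 24−13, i.e. δ+…+δ^3 ≥ 1.
At δ = 1/6: δ+…+δ^3 = 0.1991 < 1.0000.
So cooperation is not sustainable.

Yes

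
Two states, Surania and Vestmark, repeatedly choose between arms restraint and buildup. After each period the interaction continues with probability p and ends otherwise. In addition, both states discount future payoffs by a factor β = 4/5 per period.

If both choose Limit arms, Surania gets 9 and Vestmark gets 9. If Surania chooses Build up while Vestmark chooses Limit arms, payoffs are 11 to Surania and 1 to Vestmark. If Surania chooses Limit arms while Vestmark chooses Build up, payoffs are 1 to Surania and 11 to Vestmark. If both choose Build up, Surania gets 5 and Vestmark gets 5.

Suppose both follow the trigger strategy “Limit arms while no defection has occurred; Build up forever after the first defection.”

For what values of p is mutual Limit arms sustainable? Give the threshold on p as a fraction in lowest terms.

Expected continuation weight on next period's payoff is β·p = 4/5·p, which plays the role of the discount factor.
Cooperation requires 4/5·p ≥ (11−9)/(11−5) = 1/3, hence p ≥ 5/12.

5/12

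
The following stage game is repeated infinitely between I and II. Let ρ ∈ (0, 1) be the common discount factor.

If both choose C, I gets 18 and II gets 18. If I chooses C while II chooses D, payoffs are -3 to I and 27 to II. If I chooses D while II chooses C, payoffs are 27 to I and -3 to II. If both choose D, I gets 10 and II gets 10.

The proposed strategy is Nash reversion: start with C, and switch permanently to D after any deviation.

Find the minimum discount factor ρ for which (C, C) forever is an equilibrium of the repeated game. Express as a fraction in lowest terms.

9/17

One-period gain from deviating is 27 − 18 = 9. The loss is 18 − 10 = 8 in every subsequent period, with present value 8·ρ/(1−ρ).
Deviation is unprofitable when 8·ρ/(1−ρ) ≥ 9, i.e. ρ/(1−ρ) ≥ 9/8.
Equivalently ρ ≥ 9/(9+8) = 9/17.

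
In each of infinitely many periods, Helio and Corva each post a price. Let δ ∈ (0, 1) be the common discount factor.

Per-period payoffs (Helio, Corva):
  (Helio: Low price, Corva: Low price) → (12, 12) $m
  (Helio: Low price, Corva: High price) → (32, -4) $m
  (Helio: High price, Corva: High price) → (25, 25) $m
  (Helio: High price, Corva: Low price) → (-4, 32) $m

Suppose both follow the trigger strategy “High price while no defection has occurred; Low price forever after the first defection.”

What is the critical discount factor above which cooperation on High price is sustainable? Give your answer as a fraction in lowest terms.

Cooperation forever yields 25 each period: 25/(1−δ).
Deviating yields 32 once, then 12 forever: 32 + 12δ/(1−δ).
No profitable deviation requires 25/(1−δ) ≥ 32 + 12δ/(1−δ).
Multiplying by (1−δ): 25 ≥ 32(1−δ) + 12δ = 32 − 20δ.
So 20δ ≥ 7, i.e. δ ≥ 7/20.

7/20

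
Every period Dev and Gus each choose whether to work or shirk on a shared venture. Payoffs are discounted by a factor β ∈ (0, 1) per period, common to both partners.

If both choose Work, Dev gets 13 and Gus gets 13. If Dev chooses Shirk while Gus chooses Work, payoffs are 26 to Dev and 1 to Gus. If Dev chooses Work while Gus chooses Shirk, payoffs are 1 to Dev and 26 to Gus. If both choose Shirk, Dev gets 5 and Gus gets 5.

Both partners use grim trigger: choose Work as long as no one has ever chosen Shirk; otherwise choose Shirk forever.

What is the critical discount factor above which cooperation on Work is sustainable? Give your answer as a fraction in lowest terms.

13/21

13/(1−β) ≥ 26 + 5β/(1−β)
13 ≥ 26 − 21β
β ≥ 13/21.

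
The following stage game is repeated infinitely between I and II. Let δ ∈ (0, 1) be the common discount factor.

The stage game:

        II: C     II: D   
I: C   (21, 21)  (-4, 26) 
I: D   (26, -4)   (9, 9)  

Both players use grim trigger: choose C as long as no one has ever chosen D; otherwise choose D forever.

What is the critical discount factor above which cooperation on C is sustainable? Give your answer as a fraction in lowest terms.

Cooperation forever yields 21 each period: 21/(1−δ).
Deviating yields 26 once, then 9 forever: 26 + 9δ/(1−δ).
No profitable deviation requires 21/(1−δ) ≥ 26 + 9δ/(1−δ).
Multiplying by (1−δ): 21 ≥ 26(1−δ) + 9δ = 26 − 17δ.
So 17δ ≥ 5, i.e. δ ≥ 5/17.

5/17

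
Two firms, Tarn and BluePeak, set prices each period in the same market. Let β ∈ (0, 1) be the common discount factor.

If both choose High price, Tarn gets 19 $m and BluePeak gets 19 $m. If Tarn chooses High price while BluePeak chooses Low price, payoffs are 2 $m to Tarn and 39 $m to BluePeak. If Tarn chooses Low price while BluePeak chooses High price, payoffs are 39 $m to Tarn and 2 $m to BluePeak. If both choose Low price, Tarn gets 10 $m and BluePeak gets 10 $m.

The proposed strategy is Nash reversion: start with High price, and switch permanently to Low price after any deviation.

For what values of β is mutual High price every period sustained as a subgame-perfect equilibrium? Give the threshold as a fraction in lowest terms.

Cooperation forever yields 19 each period: 19/(1−β).
Deviating yields 39 once, then 10 forever: 39 + 10β/(1−β).
No profitable deviation requires 19/(1−β) ≥ 39 + 10β/(1−β).
Multiplying by (1−β): 19 ≥ 39(1−β) + 10β = 39 − 29β.
So 29β ≥ 20, i.e. β ≥ 20/29.

20/29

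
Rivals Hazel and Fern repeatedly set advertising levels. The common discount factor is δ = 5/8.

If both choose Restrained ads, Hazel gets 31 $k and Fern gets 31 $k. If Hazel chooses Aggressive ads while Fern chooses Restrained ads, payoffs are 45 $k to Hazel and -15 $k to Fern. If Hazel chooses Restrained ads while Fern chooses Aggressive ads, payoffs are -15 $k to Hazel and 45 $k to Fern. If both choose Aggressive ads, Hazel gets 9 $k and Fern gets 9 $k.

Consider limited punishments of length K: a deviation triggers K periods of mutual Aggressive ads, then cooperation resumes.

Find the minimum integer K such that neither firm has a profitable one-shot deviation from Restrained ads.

2

No profitable deviation requires (31−9)(δ+…+δ^K) ≥ 45−31, i.e. δ+…+δ^K ≥ 7/11 ≈ 0.6364.
With δ = 5/8, the partial sums are K=1: 0.6250, K=2: 1.0156.
K = 2 is the first length at which the sum reaches 0.6364.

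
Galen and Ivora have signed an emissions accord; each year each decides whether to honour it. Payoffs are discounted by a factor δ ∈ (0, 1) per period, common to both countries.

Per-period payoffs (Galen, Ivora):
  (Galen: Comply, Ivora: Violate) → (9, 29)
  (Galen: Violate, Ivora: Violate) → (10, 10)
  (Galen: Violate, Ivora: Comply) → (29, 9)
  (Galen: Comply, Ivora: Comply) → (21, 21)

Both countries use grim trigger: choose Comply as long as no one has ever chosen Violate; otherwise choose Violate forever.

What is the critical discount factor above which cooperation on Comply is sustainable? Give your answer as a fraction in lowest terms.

Under grim trigger the critical discount factor is (T−C)/(T−P) with T = 29, C = 21, P = 10.
δ* = (29−21)/(29−10) = 8/19.

8/19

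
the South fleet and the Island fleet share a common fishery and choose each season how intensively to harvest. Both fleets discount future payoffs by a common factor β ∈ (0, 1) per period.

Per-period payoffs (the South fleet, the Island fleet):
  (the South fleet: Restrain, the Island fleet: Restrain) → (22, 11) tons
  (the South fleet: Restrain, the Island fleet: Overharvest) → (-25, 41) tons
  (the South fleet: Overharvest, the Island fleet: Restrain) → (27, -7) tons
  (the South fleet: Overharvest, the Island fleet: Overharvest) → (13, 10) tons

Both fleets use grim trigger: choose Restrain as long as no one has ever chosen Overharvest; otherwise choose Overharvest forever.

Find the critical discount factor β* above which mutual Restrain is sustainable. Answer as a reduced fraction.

30/31

the South fleet's threshold: (27−22)/(27−13) = 5/14.
the Island fleet's threshold: (41−11)/(41−10) = 30/31.
5/14 < 30/31, so the Island fleet binds and β* = 30/31.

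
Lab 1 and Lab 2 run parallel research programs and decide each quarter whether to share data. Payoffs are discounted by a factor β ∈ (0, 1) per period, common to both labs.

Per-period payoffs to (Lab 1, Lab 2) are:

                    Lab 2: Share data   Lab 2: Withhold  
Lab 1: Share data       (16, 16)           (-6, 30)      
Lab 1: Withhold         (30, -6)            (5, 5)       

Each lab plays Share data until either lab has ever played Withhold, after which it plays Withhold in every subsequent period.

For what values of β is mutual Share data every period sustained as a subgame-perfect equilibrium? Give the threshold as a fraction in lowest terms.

14/25

Under grim trigger the critical discount factor is (T−C)/(T−P) with T = 30, C = 16, P = 5.
β* = (30−16)/(30−5) = 14/25.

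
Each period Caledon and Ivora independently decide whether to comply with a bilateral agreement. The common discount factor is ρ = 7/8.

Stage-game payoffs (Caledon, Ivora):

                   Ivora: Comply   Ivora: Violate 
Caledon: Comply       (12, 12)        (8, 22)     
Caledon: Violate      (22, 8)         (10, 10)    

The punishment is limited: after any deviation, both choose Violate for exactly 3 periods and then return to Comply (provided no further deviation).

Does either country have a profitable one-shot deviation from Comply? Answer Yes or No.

Yes

IC: ρ+…+ρ^3 ≥ (22−12)/(12−10) = 5.
At ρ = 7/8: partial sum = 2.3105 < 5.0000. Cooperation not sustainable.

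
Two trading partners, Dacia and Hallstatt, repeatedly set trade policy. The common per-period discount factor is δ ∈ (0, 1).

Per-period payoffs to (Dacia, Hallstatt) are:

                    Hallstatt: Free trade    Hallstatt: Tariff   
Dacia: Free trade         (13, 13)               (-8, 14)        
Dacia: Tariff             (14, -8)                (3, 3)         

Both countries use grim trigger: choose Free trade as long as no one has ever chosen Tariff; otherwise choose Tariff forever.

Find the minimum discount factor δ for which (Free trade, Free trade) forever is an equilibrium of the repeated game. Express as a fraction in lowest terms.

One-period gain from deviating is 14 − 13 = 1. The loss is 13 − 3 = 10 in every subsequent period, with present value 10·δ/(1−δ).
Deviation is unprofitable when 10·δ/(1−δ) ≥ 1, i.e. δ/(1−δ) ≥ 1/10.
Equivalently δ ≥ 1/(1+10) = 1/11.

1/11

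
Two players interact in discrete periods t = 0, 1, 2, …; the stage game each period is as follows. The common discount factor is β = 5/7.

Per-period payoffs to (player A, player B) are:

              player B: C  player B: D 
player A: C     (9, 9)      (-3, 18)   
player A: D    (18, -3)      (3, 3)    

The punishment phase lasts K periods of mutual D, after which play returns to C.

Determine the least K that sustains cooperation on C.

No profitable deviation requires (9−3)(β+…+β^K) ≥ 18−9, i.e. β+…+β^K ≥ 3/2 ≈ 1.5000.
With β = 5/7, the partial sums are K=1: 0.7143, K=2: 1.2245, K=3: 1.5889.
K = 3 is the first length at which the sum reaches 1.5000.

3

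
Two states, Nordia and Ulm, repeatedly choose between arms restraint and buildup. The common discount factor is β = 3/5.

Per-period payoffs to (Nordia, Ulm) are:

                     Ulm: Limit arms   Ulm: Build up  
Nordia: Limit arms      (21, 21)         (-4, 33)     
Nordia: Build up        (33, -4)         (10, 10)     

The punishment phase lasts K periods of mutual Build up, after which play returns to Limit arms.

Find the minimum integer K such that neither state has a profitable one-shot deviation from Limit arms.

IC: β(1−β^K)/(1−β) ≥ (33−21)/(21−10) = 12/11.
With β = 3/5: need 1 − β^K ≥ 12/11·(1−3/5)/(3/5), i.e. β^K ≤ 0.2727.
Since (3/5)^2 = 0.3600 and (3/5)^3 = 0.2160, the smallest such K is 3.

3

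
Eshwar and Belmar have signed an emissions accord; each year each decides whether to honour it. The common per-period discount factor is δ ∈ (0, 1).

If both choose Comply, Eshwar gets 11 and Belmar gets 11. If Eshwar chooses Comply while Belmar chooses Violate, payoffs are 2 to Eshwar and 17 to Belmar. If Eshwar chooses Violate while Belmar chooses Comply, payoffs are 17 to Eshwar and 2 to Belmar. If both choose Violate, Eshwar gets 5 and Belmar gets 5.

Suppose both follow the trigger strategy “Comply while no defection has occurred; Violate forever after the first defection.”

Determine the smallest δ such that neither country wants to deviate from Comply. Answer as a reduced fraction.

1/2

11/(1−δ) ≥ 17 + 5δ/(1−δ)
11 ≥ 17 − 12δ
δ ≥ 6/12 = 1/2.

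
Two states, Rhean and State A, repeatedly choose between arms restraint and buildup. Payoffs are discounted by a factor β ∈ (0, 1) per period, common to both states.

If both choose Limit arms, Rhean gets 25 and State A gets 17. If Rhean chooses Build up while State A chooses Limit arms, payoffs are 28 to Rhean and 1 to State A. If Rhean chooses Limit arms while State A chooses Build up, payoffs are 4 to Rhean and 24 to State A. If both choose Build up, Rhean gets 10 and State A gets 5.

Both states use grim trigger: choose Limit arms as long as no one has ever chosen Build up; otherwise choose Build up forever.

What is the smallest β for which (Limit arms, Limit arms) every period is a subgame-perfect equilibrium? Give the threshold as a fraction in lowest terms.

7/19

For Rhean: deviation gain 28−25 = 3, per-period punishment loss 25−10 = 15. IC gives β ≥ 3/18 = 1/6.
For State A: gain 7, loss 12 per period, so β ≥ 7/19.
The tighter constraint is State A's, so cooperation needs β ≥ 7/19.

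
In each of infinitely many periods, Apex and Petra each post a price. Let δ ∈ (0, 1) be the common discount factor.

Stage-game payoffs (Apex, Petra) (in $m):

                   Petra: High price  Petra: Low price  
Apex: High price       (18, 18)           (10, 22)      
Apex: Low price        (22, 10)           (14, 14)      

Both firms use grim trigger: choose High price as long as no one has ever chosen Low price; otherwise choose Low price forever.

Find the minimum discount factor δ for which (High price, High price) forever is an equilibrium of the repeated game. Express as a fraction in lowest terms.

1/2

Under grim trigger the critical discount factor is (T−C)/(T−P) with T = 22, C = 18, P = 14.
δ* = (22−18)/(22−14) = 4/8 = 1/2.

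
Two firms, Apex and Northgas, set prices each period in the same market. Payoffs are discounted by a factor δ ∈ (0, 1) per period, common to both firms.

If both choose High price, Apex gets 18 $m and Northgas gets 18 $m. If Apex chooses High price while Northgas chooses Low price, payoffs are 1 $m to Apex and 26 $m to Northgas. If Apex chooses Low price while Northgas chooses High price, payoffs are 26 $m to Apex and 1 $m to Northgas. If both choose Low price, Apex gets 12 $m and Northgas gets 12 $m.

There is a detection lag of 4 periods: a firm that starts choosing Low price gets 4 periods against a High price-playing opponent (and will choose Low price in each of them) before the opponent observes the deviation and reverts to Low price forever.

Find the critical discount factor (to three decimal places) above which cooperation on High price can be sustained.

0.869

Deviating for the 4 undetected periods gains 26−18 = 8 per period over cooperation, then loses 18−12 = 6 per period forever once punishment starts.
Gain: 8(1 + δ + … + δ^3); loss: 6·δ^4/(1−δ).
No profitable deviation ⇔ 8(1−δ^4) ≤ 6·δ^4, i.e. δ^4 ≥ 8/(8+6) = 4/7.
Hence δ ≥ (4/7)^(1/4) ≈ 0.869.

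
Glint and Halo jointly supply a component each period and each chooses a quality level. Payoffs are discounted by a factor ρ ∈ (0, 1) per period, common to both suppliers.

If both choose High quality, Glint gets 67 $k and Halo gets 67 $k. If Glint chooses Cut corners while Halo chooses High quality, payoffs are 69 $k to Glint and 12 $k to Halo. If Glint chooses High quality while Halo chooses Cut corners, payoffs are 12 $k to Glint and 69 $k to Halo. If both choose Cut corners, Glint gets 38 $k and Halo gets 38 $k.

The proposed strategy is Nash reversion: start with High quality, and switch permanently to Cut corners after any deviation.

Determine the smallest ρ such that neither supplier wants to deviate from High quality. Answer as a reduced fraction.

Under grim trigger the critical discount factor is (T−C)/(T−P) with T = 69, C = 67, P = 38.
ρ* = (69−67)/(69−38) = 2/31.

2/31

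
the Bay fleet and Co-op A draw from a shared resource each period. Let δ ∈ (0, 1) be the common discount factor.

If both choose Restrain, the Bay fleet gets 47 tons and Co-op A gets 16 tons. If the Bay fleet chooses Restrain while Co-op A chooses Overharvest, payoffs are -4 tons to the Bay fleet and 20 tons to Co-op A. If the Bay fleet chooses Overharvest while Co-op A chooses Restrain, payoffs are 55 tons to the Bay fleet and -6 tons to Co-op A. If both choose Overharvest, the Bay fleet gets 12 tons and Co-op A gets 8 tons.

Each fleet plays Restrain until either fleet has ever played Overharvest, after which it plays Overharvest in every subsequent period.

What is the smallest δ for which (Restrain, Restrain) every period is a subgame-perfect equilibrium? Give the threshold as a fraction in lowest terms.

For the Bay fleet: deviation gain 55−47 = 8, per-period punishment loss 47−12 = 35. IC gives δ ≥ 8/43.
For Co-op A: gain 4, loss 8 per period, so δ ≥ 4/12 = 1/3.
The tighter constraint is Co-op A's, so cooperation needs δ ≥ 1/3.

1/3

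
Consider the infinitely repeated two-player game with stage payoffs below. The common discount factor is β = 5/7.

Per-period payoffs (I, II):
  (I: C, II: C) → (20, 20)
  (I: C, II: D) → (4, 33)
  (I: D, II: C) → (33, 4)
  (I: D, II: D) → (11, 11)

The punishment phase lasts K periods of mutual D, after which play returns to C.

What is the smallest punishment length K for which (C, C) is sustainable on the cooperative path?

IC: β(1−β^K)/(1−β) ≥ (33−20)/(20−11) = 13/9.
With β = 5/7: need 1 − β^K ≥ 13/9·(1−5/7)/(5/7), i.e. β^K ≤ 0.4222.
Since (5/7)^2 = 0.5102 and (5/7)^3 = 0.3644, the smallest such K is 3.

3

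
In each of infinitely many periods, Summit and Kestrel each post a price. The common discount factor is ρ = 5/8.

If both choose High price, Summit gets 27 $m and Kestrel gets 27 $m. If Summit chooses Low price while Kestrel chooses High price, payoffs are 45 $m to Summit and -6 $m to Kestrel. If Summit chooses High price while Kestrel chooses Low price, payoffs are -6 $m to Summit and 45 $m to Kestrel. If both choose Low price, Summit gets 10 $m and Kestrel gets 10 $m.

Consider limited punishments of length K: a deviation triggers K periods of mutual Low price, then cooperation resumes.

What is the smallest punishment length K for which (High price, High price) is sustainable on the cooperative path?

No profitable deviation requires (27−10)(ρ+…+ρ^K) ≥ 45−27, i.e. ρ+…+ρ^K ≥ 18/17 ≈ 1.0588.
With ρ = 5/8, the partial sums are K=1: 0.6250, K=2: 1.0156, K=3: 1.2598.
K = 3 is the first length at which the sum reaches 1.0588.

3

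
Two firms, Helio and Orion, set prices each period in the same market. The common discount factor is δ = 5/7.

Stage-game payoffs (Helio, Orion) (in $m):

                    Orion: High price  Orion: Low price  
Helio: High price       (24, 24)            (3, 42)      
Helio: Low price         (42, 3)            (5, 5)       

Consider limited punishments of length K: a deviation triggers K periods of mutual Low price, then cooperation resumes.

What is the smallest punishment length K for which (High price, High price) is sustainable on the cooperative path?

2

IC: δ(1−δ^K)/(1−δ) ≥ (42−24)/(24−5) = 18/19.
With δ = 5/7: need 1 − δ^K ≥ 18/19·(1−5/7)/(5/7), i.e. δ^K ≤ 0.6211.
Since (5/7)^1 = 0.7143 and (5/7)^2 = 0.5102, the smallest such K is 2.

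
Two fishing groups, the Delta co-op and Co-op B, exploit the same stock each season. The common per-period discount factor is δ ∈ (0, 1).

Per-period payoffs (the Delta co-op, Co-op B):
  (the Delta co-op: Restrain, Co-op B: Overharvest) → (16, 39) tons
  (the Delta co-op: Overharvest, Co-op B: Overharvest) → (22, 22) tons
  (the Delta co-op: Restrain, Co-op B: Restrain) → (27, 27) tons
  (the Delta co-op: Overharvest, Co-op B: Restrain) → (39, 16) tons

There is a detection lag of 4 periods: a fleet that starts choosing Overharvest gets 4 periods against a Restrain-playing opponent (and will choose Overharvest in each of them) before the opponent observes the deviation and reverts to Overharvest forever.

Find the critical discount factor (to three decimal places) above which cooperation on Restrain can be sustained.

0.917

The best deviation is to choose Overharvest for all 4 undetected periods, earning 39 each, then 22 forever once detected.
Deviation value: 39(1−δ^4)/(1−δ) + 22δ^4/(1−δ); cooperation value: 27/(1−δ).
IC: 27 ≥ 39(1−δ^4) + 22δ^4 = 39 − 17δ^4.
So δ^4 ≥ 12/17, giving δ ≥ (12/17)^(1/4) ≈ 0.917.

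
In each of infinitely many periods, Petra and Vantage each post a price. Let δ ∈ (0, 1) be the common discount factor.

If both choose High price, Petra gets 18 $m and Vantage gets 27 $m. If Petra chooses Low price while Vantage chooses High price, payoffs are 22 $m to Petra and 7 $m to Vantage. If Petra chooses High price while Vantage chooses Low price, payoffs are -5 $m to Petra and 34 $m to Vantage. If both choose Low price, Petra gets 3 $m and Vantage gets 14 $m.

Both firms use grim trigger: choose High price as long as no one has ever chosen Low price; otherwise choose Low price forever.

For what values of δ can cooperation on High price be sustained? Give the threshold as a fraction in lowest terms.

7/20

Petra: cooperation gives 18 each period; deviation gives 22 once then 3 forever.
  18/(1−δ) ≥ 22 + 3δ/(1−δ) ⇒ δ ≥ 4/19.
Vantage: cooperation gives 27 each period; deviation gives 34 once then 14 forever.
  δ ≥ 7/20.
Both must hold, so the binding constraint is Vantage's: δ ≥ 7/20.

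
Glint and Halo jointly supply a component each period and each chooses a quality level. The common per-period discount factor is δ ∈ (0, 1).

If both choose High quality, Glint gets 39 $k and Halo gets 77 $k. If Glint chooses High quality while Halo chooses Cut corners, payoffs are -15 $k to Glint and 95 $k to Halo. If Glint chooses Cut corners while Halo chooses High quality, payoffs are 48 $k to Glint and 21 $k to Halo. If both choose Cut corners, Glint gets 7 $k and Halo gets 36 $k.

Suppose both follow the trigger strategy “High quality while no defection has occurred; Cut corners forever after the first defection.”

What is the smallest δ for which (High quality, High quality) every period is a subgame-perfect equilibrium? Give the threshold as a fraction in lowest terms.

18/59

Glint: cooperation gives 39 each period; deviation gives 48 once then 7 forever.
  39/(1−δ) ≥ 48 + 7δ/(1−δ) ⇒ δ ≥ 9/41.
Halo: cooperation gives 77 each period; deviation gives 95 once then 36 forever.
  δ ≥ 18/59.
Both must hold, so the binding constraint is Halo's: δ ≥ 18/59.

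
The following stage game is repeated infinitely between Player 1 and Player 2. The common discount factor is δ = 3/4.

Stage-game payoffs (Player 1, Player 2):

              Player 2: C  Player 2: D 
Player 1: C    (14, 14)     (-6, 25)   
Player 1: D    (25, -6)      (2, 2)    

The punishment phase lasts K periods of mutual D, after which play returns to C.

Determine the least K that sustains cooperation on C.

2

Need Σ_{k=1}^{K} δ^k ≥ (25−14)/(14−2) = 0.9167 at δ = 3/4.
At K = 1 the sum is 0.7500 < 0.9167; at K = 2 it is 1.3125 ≥ 0.9167.
So the minimum punishment length is K = 2.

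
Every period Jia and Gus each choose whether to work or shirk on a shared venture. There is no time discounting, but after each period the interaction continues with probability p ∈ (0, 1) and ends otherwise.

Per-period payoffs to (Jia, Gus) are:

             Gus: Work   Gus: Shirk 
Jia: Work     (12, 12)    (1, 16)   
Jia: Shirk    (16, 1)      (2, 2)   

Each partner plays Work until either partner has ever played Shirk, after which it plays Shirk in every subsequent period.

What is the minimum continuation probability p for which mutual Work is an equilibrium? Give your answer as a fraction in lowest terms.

Expected cooperation value is 12 + p·12 + p²·12 + … = 12/(1−p); deviation gives 16 + p·2/(1−p).
12 ≥ 16(1−p) + 2p ⇒ 14p ≥ 4 ⇒ p ≥ 4/14 = 2/7.

2/7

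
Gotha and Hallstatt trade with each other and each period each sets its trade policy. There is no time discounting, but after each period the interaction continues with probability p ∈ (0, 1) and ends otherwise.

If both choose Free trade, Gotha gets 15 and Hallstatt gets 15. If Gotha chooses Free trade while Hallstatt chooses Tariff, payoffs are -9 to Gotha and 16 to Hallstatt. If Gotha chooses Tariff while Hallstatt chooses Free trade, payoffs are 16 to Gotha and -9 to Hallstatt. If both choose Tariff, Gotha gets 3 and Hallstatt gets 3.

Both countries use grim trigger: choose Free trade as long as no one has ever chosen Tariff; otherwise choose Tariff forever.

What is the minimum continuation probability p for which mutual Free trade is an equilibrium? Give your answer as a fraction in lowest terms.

Expected cooperation value is 15 + p·15 + p²·15 + … = 15/(1−p); deviation gives 16 + p·3/(1−p).
15 ≥ 16(1−p) + 3p ⇒ 13p ≥ 1 ⇒ p ≥ 1/13.

1/13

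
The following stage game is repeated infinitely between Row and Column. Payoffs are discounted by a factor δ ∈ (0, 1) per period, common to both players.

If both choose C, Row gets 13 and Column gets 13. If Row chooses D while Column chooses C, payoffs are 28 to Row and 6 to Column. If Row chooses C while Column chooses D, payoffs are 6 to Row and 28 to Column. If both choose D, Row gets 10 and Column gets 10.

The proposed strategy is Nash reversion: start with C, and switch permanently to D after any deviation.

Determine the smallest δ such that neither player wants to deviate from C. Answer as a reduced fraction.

Cooperation forever yields 13 each period: 13/(1−δ).
Deviating yields 28 once, then 10 forever: 28 + 10δ/(1−δ).
No profitable deviation requires 13/(1−δ) ≥ 28 + 10δ/(1−δ).
Multiplying by (1−δ): 13 ≥ 28(1−δ) + 10δ = 28 − 18δ.
So 18δ ≥ 15, i.e. δ ≥ 15/18 = 5/6.

5/6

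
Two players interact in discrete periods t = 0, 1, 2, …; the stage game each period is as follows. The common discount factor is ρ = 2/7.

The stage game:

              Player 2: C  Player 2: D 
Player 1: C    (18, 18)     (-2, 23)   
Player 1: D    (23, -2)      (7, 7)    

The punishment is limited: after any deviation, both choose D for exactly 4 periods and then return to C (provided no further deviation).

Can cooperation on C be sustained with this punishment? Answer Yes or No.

IC: ρ+…+ρ^4 ≥ (23−18)/(18−7) = 5/11.
At ρ = 2/7: partial sum = 0.3973 < 0.4545. Cooperation not sustainable.

No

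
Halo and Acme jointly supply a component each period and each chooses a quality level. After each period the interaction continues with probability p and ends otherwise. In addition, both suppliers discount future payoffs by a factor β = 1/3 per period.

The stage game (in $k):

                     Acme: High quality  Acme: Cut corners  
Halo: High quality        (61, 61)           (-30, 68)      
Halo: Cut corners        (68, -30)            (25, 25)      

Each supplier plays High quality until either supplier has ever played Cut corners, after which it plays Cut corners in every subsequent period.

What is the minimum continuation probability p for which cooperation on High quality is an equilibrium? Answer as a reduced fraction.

21/43

Expected continuation weight on next period's payoff is β·p = 1/3·p, which plays the role of the discount factor.
Cooperation requires 1/3·p ≥ (68−61)/(68−25) = 7/43, hence p ≥ 21/43.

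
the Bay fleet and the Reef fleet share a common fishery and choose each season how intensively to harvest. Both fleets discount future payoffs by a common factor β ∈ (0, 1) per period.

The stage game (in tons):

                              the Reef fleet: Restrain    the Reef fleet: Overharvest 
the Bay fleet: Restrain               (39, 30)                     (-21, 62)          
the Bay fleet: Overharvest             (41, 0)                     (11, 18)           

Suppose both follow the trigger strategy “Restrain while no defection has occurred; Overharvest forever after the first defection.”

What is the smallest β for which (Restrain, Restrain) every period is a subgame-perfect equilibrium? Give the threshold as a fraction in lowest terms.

8/11

the Bay fleet: cooperation gives 39 each period; deviation gives 41 once then 11 forever.
  39/(1−β) ≥ 41 + 11β/(1−β) ⇒ β ≥ 2/30 = 1/15.
the Reef fleet: cooperation gives 30 each period; deviation gives 62 once then 18 forever.
  β ≥ 32/44 = 8/11.
Both must hold, so the binding constraint is the Reef fleet's: β ≥ 8/11.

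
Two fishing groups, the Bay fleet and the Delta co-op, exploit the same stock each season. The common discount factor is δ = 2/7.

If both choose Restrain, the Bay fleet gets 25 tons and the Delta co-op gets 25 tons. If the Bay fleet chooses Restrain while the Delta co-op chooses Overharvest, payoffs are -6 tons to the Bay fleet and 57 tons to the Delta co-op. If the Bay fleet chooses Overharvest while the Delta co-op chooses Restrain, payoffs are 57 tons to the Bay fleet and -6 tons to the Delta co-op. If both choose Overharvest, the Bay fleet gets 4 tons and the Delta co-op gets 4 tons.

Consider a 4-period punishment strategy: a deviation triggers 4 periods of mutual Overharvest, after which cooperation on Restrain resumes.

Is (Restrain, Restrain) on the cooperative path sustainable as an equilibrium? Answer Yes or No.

No

IC: δ+…+δ^4 ≥ (57−25)/(25−4) = 32/21.
At δ = 2/7: partial sum = 0.3973 < 1.5238. Cooperation not sustainable.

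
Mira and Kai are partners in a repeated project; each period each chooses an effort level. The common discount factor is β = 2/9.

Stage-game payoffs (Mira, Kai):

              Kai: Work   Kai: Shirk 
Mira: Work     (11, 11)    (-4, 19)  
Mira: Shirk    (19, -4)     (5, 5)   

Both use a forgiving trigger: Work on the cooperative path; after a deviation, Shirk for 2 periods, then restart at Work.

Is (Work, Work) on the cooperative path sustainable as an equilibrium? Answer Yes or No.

No

Comparing payoff streams over the 3 periods until play realigns: cooperate → 11(1+β+…+β^2); deviate → 19 + 5(β+…+β^2).
Cooperation is sustained iff (11−5)(β+…+β^2) ≥ 19−11.
β+…+β^2 = 2/9·(1−(2/9)^2)/(1−2/9) = 0.2716, and (19−11)/(11−5) = 1.3333.
0.2716 < 1.3333, so cooperation is not sustainable.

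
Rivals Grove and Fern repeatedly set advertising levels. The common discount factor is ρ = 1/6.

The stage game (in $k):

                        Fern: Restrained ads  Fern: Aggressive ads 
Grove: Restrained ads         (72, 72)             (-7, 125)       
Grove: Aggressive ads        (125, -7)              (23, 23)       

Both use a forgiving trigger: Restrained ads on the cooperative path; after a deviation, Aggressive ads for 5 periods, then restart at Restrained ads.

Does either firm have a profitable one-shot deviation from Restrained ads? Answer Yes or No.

Yes

Comparing payoff streams over the 6 periods until play realigns: cooperate → 72(1+ρ+…+ρ^5); deviate → 125 + 23(ρ+…+ρ^5).
Cooperation is sustained iff (72−23)(ρ+…+ρ^5) ≥ 125−72.
ρ+…+ρ^5 = 1/6·(1−(1/6)^5)/(1−1/6) = 0.2000, and (125−72)/(72−23) = 1.0816.
0.2000 < 1.0816, so cooperation is not sustainable.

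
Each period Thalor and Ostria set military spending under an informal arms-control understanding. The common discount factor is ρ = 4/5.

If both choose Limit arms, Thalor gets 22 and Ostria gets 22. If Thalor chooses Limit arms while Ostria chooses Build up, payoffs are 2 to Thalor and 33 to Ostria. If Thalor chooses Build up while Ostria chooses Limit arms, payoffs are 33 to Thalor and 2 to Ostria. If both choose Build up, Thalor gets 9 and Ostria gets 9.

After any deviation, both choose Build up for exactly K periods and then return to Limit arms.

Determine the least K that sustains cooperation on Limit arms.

Need Σ_{k=1}^{K} ρ^k ≥ (33−22)/(22−9) = 0.8462 at ρ = 4/5.
At K = 1 the sum is 0.8000 < 0.8462; at K = 2 it is 1.4400 ≥ 0.8462.
So the minimum punishment length is K = 2.

2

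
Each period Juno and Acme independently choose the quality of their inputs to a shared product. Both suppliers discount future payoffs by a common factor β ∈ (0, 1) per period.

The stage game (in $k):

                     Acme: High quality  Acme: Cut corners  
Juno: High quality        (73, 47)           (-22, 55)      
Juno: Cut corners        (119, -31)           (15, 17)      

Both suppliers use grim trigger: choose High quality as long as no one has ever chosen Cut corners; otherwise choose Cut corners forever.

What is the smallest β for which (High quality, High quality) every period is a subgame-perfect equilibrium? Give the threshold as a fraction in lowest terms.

23/52

For Juno: deviation gain 119−73 = 46, per-period punishment loss 73−15 = 58. IC gives β ≥ 46/104 = 23/52.
For Acme: gain 8, loss 30 per period, so β ≥ 8/38 = 4/19.
The tighter constraint is Juno's, so cooperation needs β ≥ 23/52.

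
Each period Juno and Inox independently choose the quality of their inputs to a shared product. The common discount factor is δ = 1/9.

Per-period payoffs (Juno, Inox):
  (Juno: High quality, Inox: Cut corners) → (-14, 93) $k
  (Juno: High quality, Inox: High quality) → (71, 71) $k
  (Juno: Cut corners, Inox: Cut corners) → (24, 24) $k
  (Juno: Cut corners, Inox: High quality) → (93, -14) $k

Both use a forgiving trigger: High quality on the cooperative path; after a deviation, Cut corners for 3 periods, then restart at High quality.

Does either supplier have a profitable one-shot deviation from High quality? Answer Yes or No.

A one-shot deviation gives 93 now, then 24 for 3 periods, then back to 71.
Gain from deviating: (93−71) today; loss: (71−24) in each of the next 3 periods.
No-deviation condition: (71−24)(δ+…+δ^3) ≥ 93−71, i.e. δ+…+δ^3 ≥ 22/47.
At δ = 1/9: δ+…+δ^3 = 0.1248 < 0.4681.
So cooperation is not sustainable.

Yes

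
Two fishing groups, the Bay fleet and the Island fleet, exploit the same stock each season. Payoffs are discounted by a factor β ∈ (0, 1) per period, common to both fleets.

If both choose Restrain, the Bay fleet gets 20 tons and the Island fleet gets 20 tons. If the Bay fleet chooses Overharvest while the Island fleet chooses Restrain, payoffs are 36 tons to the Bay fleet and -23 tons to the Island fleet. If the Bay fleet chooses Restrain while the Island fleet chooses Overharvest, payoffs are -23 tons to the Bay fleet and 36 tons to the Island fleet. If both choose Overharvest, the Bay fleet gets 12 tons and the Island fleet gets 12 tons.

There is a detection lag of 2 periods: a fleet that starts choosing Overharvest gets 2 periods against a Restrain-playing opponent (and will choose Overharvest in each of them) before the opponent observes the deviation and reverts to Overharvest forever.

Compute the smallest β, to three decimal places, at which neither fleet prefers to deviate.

The best deviation is to choose Overharvest for all 2 undetected periods, earning 36 each, then 12 forever once detected.
Deviation value: 36(1−β^2)/(1−β) + 12β^2/(1−β); cooperation value: 20/(1−β).
IC: 20 ≥ 36(1−β^2) + 12β^2 = 36 − 24β^2.
So β^2 ≥ 16/24 = 2/3, giving β ≥ (2/3)^(1/2) ≈ 0.816.

0.816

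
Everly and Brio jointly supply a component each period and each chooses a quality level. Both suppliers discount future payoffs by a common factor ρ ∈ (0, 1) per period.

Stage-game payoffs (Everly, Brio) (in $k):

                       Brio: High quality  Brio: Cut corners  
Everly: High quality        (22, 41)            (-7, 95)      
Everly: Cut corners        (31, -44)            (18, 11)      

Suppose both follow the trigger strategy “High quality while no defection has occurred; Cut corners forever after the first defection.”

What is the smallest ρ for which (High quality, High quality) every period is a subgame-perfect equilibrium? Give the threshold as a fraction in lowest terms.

For Everly: deviation gain 31−22 = 9, per-period punishment loss 22−18 = 4. IC gives ρ ≥ 9/13.
For Brio: gain 54, loss 30 per period, so ρ ≥ 54/84 = 9/14.
The tighter constraint is Everly's, so cooperation needs ρ ≥ 9/13.

9/13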